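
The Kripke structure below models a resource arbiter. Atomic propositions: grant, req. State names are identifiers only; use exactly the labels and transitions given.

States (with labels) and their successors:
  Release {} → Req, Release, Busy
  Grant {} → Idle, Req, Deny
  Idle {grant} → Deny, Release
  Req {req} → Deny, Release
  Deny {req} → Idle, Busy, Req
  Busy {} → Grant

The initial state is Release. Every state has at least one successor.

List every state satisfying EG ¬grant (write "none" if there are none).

{Release, Grant, Req, Deny, Busy}

States satisfying ¬grant: {Release, Grant, Req, Deny, Busy}.
States satisfying EG ¬grant: {Release, Grant, Req, Deny, Busy}.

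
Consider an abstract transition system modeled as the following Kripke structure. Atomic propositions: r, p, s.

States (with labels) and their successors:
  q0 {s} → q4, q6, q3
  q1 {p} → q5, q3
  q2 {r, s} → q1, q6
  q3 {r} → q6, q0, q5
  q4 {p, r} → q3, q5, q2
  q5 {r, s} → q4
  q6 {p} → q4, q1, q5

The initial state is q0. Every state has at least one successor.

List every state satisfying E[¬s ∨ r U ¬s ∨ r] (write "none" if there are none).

States satisfying ¬s ∨ r: {q1, q2, q3, q4, q5, q6}.
States satisfying E[¬s ∨ r U ¬s ∨ r]: {q1, q2, q3, q4, q5, q6}.

{q1, q2, q3, q4, q5, q6}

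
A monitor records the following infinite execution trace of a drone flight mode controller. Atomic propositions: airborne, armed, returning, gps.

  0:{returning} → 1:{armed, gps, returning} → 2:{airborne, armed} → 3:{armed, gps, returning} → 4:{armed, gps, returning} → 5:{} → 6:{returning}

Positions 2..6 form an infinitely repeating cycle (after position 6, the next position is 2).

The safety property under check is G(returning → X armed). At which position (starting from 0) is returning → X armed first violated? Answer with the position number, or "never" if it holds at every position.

Check returning → X armed at each position in order: 0 ✓, 1 ✓, 2 ✓, 3 ✓.
At position 4 the labels are {armed, gps, returning} and the next position 5 has {}, so returning → X armed is false there. This is the first violation.

4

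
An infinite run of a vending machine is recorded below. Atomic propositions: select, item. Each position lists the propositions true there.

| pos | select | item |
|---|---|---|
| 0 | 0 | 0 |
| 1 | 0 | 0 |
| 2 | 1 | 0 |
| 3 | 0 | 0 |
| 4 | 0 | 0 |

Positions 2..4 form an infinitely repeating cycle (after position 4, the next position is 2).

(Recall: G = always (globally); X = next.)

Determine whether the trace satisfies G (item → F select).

Holds

item → F select holds at every position 0..4, and those are all positions ever visited, so G (item → F select) holds.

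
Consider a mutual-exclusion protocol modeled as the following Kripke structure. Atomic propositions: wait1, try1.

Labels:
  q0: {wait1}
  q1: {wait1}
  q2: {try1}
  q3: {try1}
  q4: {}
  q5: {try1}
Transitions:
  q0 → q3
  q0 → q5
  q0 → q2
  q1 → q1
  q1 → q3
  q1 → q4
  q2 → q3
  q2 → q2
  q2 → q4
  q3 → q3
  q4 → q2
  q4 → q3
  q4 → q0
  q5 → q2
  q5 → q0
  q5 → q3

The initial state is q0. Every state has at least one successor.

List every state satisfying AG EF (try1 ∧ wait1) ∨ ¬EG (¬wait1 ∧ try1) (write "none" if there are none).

{q0, q1, q4}

States satisfying EF (try1 ∧ wait1): ∅.
States satisfying AG EF (try1 ∧ wait1): ∅.
States satisfying ¬wait1 ∧ try1: {q2, q3, q5}.
States satisfying EG (¬wait1 ∧ try1): {q2, q3, q5}.
States satisfying ¬EG (¬wait1 ∧ try1): {q0, q1, q4}.
States satisfying AG EF (try1 ∧ wait1) ∨ ¬EG (¬wait1 ∧ try1): {q0, q1, q4}.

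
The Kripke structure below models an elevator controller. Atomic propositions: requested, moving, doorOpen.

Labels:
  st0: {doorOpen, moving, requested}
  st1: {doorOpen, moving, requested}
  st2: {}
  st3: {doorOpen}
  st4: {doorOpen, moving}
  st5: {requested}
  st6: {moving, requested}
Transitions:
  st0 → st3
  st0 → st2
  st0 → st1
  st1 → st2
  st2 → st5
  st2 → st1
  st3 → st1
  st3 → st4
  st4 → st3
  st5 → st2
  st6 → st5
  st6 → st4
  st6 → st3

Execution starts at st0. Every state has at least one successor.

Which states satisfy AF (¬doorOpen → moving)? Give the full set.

States satisfying ¬doorOpen → moving: {st0, st1, st3, st4, st6}.
States satisfying AF (¬doorOpen → moving): {st0, st1, st3, st4, st6}.

{st0, st1, st3, st4, st6}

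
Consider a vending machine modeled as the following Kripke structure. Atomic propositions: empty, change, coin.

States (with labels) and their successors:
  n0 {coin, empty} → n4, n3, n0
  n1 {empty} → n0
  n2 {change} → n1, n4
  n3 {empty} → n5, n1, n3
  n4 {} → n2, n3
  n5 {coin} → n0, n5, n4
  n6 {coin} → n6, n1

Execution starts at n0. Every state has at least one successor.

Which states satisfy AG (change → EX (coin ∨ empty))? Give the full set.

States satisfying change → EX (coin ∨ empty): {n0, n1, n2, n3, n4, n5, n6}.
States satisfying AG (change → EX (coin ∨ empty)): {n0, n1, n2, n3, n4, n5, n6}.

{n0, n1, n2, n3, n4, n5, n6}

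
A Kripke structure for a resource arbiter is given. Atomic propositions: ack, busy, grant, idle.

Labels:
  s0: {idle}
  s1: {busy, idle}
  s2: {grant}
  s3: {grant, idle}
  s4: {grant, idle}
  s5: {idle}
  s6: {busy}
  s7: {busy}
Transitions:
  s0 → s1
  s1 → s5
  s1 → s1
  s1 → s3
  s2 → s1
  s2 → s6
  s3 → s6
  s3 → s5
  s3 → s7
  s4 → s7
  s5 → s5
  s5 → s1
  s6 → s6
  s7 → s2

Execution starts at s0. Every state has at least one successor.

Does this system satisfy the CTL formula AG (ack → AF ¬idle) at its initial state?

States satisfying ack → AF ¬idle: {s0, s1, s2, s3, s4, s5, s6, s7}.
States satisfying AG (ack → AF ¬idle): {s0, s1, s2, s3, s4, s5, s6, s7}.
Every state reachable from s0 satisfies ack → AF ¬idle.
s0 ∈ Sat(AG (ack → AF ¬idle)).

Satisfied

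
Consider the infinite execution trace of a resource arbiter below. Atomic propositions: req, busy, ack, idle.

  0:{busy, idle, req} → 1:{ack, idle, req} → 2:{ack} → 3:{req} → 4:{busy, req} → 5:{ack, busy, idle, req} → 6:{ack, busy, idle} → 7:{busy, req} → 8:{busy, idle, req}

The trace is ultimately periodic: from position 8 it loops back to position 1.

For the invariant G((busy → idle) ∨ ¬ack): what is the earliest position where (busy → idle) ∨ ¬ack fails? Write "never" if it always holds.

never

(busy → idle) ∨ ¬ack holds at every position 0..8, and those are all the positions the trace ever visits, so the invariant G((busy → idle) ∨ ¬ack) is never violated.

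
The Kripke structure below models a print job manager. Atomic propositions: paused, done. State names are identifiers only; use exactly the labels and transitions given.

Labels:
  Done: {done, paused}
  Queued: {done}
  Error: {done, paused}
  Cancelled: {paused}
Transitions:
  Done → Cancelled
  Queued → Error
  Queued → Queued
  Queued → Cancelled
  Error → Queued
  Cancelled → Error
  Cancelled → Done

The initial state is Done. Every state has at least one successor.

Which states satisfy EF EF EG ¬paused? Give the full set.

{Done, Queued, Error, Cancelled}

States satisfying EF EG ¬paused: {Done, Queued, Error, Cancelled}.
States satisfying EF EF EG ¬paused: {Done, Queued, Error, Cancelled}.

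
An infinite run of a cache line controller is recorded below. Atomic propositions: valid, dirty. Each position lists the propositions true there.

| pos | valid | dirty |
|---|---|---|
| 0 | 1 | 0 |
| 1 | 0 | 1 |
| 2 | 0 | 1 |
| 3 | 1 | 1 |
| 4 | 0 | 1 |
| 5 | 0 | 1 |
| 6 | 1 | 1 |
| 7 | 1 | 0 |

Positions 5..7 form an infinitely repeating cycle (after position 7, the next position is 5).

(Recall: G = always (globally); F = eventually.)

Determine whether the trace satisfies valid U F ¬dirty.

Walking from position 0: F ¬dirty first holds at position 0, and valid holds at every earlier position along the way, so valid U F ¬dirty holds.

Yes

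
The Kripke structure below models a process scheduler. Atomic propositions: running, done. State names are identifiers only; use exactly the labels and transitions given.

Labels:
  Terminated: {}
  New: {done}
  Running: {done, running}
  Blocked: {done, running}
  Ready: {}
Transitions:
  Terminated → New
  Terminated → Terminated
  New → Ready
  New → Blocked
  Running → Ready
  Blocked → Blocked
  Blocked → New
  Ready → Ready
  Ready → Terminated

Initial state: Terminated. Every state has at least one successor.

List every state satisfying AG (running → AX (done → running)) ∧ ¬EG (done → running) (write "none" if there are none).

States satisfying running → AX (done → running): {Terminated, New, Running, Ready}.
States satisfying AG (running → AX (done → running)): ∅.
States satisfying done → running: {Terminated, Running, Blocked, Ready}.
States satisfying EG (done → running): {Terminated, Running, Blocked, Ready}.
States satisfying ¬EG (done → running): {New}.
States satisfying AG (running → AX (done → running)) ∧ ¬EG (done → running): ∅.

none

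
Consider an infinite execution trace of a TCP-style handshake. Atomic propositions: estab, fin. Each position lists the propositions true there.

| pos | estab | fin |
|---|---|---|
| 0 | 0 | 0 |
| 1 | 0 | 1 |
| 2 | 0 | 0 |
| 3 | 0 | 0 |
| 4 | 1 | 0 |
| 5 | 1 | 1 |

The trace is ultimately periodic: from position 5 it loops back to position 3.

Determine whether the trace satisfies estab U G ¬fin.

Walking from position 0: at position 0, G ¬fin has not yet held and estab fails, so estab U G ¬fin is false.

Violated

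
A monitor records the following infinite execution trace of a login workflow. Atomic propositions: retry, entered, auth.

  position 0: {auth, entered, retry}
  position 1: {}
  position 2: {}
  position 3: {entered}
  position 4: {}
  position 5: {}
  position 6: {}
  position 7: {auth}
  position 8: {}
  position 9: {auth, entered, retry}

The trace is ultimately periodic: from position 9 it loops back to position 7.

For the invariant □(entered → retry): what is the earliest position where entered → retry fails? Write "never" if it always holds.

3

Check entered → retry at each position in order: 0 ✓, 1 ✓, 2 ✓.
At position 3 the labels are {entered}, so entered → retry is false there. This is the first violation.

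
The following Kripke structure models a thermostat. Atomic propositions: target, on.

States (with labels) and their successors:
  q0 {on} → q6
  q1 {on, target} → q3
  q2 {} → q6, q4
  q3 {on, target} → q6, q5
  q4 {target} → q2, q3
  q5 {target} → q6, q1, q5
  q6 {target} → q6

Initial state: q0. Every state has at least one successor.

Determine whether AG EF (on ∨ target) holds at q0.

States satisfying EF (on ∨ target): {q0, q1, q2, q3, q4, q5, q6}.
States satisfying AG EF (on ∨ target): {q0, q1, q2, q3, q4, q5, q6}.
Every state reachable from q0 satisfies EF (on ∨ target).
q0 ∈ Sat(AG EF (on ∨ target)).

Yes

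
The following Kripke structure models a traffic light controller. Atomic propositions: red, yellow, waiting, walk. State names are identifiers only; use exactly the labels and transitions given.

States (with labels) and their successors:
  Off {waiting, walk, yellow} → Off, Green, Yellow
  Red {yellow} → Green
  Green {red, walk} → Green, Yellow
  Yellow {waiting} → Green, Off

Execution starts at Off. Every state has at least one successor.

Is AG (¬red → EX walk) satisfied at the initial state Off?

States satisfying ¬red → EX walk: {Off, Red, Green, Yellow}.
States satisfying AG (¬red → EX walk): {Off, Red, Green, Yellow}.
Every state reachable from Off satisfies ¬red → EX walk.
Off ∈ Sat(AG (¬red → EX walk)).

Holds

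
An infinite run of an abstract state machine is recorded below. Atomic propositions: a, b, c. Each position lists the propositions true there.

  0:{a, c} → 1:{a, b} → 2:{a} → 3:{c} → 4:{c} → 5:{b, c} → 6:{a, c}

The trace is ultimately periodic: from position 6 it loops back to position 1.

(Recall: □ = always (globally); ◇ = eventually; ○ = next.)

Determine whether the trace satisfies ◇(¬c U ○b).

¬c U ○b holds at position 0, which is reachable from 0, so ◇(¬c U ○b) holds.

Yes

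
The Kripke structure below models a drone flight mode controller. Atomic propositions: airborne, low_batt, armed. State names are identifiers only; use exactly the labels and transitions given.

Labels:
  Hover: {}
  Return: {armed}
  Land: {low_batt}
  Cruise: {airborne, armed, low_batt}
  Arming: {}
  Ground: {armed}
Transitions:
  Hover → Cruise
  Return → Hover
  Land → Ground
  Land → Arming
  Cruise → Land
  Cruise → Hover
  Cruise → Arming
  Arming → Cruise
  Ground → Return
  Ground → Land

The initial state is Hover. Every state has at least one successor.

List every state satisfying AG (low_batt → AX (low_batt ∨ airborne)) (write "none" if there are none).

States satisfying low_batt → AX (low_batt ∨ airborne): {Hover, Return, Arming, Ground}.
States satisfying AG (low_batt → AX (low_batt ∨ airborne)): ∅.

none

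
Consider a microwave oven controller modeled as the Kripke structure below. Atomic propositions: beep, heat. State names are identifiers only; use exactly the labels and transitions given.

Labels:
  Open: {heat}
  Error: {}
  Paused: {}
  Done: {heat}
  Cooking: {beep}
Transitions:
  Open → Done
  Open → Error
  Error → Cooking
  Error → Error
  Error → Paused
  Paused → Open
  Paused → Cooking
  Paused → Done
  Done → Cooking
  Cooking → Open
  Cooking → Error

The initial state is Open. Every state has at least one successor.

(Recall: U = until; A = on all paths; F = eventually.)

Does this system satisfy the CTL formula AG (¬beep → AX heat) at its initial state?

States satisfying ¬beep → AX heat: {Cooking}.
States satisfying AG (¬beep → AX heat): ∅.
Done is reachable from Open and violates ¬beep → AX heat, so AG fails at Open.
Open ∉ Sat(AG (¬beep → AX heat)).

Violated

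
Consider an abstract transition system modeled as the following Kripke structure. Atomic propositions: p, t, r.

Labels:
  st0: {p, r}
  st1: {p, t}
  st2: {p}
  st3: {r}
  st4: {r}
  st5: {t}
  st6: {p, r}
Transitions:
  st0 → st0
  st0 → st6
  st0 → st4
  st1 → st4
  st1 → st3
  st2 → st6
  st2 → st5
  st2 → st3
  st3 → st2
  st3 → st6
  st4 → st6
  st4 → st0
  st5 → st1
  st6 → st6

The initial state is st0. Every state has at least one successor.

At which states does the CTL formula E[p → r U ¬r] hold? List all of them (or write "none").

{st1, st2, st3, st5}

States satisfying p → r: {st0, st3, st4, st5, st6}.
States satisfying ¬r: {st1, st2, st5}.
States satisfying E[p → r U ¬r]: {st1, st2, st3, st5}.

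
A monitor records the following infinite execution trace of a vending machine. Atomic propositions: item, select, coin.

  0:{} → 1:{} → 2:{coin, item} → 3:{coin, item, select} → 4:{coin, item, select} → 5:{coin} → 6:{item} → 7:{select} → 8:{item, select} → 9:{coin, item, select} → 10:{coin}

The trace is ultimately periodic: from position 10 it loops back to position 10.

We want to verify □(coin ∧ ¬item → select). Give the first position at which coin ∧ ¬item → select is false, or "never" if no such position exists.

5

Check coin ∧ ¬item → select at each position in order: 0 ✓, 1 ✓, 2 ✓, 3 ✓, 4 ✓.
At position 5 the labels are {coin}, so coin ∧ ¬item → select is false there. This is the first violation.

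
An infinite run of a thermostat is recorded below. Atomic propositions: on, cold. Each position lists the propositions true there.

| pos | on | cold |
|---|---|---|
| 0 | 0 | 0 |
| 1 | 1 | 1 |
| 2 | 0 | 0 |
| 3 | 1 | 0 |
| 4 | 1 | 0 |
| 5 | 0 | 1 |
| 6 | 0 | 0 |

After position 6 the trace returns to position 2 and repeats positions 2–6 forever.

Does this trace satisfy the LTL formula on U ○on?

Yes

Walking from position 0: ○on first holds at position 0, and on holds at every earlier position along the way, so on U ○on holds.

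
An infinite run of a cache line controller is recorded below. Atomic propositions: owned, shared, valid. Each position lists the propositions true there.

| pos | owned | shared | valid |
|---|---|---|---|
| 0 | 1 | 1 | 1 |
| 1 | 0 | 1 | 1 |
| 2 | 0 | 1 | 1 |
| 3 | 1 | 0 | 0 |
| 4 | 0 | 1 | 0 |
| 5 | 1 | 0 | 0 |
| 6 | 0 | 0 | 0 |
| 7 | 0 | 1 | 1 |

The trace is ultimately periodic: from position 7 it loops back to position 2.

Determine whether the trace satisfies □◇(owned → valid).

◇(owned → valid) holds at every position 0..7, and those are all positions ever visited, so □◇(owned → valid) holds.

Holds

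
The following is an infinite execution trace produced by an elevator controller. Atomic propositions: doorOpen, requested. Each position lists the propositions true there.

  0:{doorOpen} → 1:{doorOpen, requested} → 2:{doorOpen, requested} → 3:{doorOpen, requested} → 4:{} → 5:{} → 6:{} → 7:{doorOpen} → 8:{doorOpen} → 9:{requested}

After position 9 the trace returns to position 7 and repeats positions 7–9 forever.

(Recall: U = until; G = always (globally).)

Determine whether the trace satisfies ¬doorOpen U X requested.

Holds

Walking from position 0: X requested first holds at position 0, and ¬doorOpen holds at every earlier position along the way, so ¬doorOpen U X requested holds.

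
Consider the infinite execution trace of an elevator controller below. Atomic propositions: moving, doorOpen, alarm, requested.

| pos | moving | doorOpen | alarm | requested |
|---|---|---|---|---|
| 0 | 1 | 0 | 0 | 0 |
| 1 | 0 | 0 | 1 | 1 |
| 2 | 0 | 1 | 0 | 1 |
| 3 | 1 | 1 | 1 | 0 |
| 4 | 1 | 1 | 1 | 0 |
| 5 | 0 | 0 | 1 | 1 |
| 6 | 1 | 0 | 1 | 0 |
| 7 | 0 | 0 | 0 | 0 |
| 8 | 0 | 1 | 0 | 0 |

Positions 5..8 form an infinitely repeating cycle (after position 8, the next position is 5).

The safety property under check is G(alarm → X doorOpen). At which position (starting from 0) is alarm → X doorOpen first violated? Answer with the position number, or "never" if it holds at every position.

4

Check alarm → X doorOpen at each position in order: 0 ✓, 1 ✓, 2 ✓, 3 ✓.
At position 4 the labels are {alarm, doorOpen, moving} and the next position 5 has {alarm, requested}, so alarm → X doorOpen is false there. This is the first violation.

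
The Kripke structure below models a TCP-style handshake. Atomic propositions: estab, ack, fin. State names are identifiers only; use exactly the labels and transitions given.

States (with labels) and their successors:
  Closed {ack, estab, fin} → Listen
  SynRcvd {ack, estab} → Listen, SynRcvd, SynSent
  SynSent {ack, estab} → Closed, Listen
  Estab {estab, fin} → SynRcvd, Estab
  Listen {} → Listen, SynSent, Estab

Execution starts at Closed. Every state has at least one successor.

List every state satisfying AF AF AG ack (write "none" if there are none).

States satisfying AF AG ack: ∅.
States satisfying AF AF AG ack: ∅.

none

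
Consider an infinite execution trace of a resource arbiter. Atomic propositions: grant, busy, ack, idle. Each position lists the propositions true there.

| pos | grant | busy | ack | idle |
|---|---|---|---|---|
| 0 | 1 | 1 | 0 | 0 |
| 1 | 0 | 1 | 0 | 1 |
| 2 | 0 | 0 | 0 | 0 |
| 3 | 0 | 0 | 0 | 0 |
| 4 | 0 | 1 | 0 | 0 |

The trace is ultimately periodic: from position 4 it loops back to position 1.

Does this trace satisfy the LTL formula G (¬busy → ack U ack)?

Violated

¬busy → ack U ack must hold at every position from 0 onward. It fails at position 2, so G (¬busy → ack U ack) is false.
Positions where ¬busy holds: 2, 3.
Check ack U ack at each: 2→fails, 3→fails.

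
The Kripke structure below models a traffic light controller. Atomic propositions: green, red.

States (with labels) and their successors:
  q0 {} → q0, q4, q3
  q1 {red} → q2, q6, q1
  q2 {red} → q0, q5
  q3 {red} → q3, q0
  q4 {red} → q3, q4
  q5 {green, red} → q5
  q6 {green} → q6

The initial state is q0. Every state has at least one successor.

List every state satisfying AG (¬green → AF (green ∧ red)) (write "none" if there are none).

{q5, q6}

States satisfying ¬green → AF (green ∧ red): {q5, q6}.
States satisfying AG (¬green → AF (green ∧ red)): {q5, q6}.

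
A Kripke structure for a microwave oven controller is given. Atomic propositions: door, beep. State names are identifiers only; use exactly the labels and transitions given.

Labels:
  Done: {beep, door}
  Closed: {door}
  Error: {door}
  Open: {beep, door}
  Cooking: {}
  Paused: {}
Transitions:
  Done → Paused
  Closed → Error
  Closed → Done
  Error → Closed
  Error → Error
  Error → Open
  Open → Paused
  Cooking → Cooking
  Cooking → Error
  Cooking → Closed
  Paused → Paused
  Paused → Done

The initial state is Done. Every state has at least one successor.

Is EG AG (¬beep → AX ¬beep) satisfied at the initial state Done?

Does not hold

States satisfying AG (¬beep → AX ¬beep): ∅.
States satisfying EG AG (¬beep → AX ¬beep): ∅.
No suitable path/successor from Done witnesses the formula.
Done ∉ Sat(EG AG (¬beep → AX ¬beep)).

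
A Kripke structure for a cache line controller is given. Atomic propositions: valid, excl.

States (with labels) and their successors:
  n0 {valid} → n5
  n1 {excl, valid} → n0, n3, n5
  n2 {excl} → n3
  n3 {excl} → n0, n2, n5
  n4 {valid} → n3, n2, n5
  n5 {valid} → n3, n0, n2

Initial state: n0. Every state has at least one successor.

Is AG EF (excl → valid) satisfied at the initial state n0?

Yes

States satisfying EF (excl → valid): {n0, n1, n2, n3, n4, n5}.
States satisfying AG EF (excl → valid): {n0, n1, n2, n3, n4, n5}.
Every state reachable from n0 satisfies EF (excl → valid).
n0 ∈ Sat(AG EF (excl → valid)).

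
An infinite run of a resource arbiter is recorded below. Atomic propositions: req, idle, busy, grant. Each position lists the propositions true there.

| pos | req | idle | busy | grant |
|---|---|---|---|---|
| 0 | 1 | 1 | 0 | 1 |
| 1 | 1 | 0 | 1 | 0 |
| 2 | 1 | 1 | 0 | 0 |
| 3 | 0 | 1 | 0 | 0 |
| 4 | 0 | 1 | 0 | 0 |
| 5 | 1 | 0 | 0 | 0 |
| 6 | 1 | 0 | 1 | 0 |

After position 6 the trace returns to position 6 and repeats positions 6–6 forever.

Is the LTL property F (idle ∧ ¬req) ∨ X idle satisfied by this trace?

idle ∧ ¬req holds at position 3, which is reachable from 0, so F (idle ∧ ¬req) holds.
The position after 0 is 1; idle is false there.
At position 0: F (idle ∧ ¬req) is true; X idle is false; so F (idle ∧ ¬req) ∨ X idle is true.

Holds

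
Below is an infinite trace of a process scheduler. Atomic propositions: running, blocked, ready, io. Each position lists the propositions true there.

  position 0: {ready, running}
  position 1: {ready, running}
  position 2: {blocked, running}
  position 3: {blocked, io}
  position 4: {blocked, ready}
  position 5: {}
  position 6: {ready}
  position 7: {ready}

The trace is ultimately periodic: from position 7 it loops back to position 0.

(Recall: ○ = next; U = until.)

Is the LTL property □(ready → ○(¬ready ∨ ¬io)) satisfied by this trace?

ready → ○(¬ready ∨ ¬io) holds at every position 0..7, and those are all positions ever visited, so □(ready → ○(¬ready ∨ ¬io)) holds.
Positions where ready holds: 0, 1, 4, 6, 7.
Check ○(¬ready ∨ ¬io) at each: 0→ok, 1→ok, 4→ok, 6→ok, 7→ok.

Satisfied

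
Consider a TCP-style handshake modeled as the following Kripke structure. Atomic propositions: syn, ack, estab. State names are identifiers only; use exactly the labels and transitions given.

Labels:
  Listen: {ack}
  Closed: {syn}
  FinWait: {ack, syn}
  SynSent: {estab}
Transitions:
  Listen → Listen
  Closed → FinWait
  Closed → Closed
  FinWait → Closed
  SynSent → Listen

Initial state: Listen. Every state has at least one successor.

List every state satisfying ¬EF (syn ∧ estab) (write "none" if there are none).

States satisfying syn ∧ estab: ∅.
States satisfying EF (syn ∧ estab): ∅.
States satisfying ¬EF (syn ∧ estab): {Listen, Closed, FinWait, SynSent}.

{Listen, Closed, FinWait, SynSent}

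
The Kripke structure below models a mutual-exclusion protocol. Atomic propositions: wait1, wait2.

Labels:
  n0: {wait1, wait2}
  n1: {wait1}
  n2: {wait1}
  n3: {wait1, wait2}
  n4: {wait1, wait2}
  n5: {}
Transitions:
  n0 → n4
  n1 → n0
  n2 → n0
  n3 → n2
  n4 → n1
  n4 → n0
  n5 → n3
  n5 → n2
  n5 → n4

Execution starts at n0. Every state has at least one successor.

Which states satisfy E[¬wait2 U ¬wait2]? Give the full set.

{n1, n2, n5}

States satisfying ¬wait2: {n1, n2, n5}.
States satisfying E[¬wait2 U ¬wait2]: {n1, n2, n5}.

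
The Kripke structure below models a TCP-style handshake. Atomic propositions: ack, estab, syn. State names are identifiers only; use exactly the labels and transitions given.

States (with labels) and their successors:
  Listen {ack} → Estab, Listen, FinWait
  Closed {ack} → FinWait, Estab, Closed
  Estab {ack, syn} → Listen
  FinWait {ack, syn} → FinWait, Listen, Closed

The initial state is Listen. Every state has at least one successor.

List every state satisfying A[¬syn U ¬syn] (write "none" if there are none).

{Listen, Closed}

States satisfying ¬syn: {Listen, Closed}.
States satisfying A[¬syn U ¬syn]: {Listen, Closed}.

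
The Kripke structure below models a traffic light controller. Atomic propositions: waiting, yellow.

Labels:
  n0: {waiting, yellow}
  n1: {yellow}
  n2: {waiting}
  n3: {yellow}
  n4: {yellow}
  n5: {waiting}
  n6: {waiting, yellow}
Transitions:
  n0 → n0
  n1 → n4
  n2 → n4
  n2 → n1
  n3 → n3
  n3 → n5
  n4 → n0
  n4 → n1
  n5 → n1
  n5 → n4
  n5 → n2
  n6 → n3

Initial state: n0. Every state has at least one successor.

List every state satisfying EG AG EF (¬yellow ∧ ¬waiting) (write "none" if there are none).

States satisfying AG EF (¬yellow ∧ ¬waiting): ∅.
States satisfying EG AG EF (¬yellow ∧ ¬waiting): ∅.

none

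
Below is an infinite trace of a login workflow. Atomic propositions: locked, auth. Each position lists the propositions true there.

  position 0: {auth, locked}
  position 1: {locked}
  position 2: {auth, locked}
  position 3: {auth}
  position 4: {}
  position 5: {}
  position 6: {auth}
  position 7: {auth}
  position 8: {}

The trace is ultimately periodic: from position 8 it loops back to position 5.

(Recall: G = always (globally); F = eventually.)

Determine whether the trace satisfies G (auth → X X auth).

Violated

auth → X X auth must hold at every position from 0 onward. It fails at position 2, so G (auth → X X auth) is false.
Positions where auth holds: 0, 2, 3, 6, 7.
Check X X auth at each: 0→ok, 2→fails, 3→fails, 6→fails, 7→fails.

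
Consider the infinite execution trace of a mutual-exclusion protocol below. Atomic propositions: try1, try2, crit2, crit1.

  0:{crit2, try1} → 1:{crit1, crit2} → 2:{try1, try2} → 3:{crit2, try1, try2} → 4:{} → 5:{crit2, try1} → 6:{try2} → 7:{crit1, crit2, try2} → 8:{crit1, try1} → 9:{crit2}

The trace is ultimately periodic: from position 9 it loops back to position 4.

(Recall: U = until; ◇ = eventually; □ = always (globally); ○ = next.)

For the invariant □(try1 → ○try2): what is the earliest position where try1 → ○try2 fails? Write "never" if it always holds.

0

At position 0 the labels are {crit2, try1} and the next position 1 has {crit1, crit2}, so try1 → ○try2 is false there. This is the first violation.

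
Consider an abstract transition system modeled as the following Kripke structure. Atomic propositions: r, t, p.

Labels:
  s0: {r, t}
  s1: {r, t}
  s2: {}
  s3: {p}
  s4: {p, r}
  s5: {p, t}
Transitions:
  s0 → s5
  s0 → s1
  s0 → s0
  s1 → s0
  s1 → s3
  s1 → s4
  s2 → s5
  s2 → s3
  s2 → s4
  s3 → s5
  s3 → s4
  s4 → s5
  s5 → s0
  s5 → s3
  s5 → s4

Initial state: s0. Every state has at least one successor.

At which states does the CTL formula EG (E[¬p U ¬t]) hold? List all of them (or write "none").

States satisfying E[¬p U ¬t]: {s0, s1, s2, s3, s4}.
States satisfying EG (E[¬p U ¬t]): {s0, s1}.

{s0, s1}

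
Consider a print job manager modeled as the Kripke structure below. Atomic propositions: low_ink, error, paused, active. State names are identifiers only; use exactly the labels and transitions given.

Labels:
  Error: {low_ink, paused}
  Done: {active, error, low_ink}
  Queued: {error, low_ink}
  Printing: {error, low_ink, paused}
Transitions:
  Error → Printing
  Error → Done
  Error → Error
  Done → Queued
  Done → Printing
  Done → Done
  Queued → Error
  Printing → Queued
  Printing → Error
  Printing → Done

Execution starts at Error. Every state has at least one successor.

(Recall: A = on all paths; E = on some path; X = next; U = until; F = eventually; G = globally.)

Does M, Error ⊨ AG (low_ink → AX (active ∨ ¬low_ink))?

States satisfying low_ink → AX (active ∨ ¬low_ink): ∅.
States satisfying AG (low_ink → AX (active ∨ ¬low_ink)): ∅.
Done is reachable from Error and violates low_ink → AX (active ∨ ¬low_ink), so AG fails at Error.
Error ∉ Sat(AG (low_ink → AX (active ∨ ¬low_ink))).

Does not hold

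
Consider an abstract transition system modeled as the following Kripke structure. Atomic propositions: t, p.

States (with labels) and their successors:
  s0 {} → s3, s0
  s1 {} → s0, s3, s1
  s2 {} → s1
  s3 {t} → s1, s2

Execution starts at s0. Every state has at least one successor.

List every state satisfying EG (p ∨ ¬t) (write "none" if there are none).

{s0, s1, s2}

States satisfying p ∨ ¬t: {s0, s1, s2}.
States satisfying EG (p ∨ ¬t): {s0, s1, s2}.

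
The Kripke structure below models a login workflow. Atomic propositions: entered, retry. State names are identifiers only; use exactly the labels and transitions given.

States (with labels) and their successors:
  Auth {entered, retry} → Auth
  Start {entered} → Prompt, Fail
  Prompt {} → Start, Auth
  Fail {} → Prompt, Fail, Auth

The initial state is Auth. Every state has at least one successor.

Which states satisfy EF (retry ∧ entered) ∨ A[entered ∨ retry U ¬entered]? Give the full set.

{Auth, Start, Prompt, Fail}

States satisfying retry ∧ entered: {Auth}.
States satisfying EF (retry ∧ entered): {Auth, Start, Prompt, Fail}.
States satisfying entered ∨ retry: {Auth, Start}.
States satisfying ¬entered: {Prompt, Fail}.
States satisfying A[entered ∨ retry U ¬entered]: {Start, Prompt, Fail}.
States satisfying EF (retry ∧ entered) ∨ A[entered ∨ retry U ¬entered]: {Auth, Start, Prompt, Fail}.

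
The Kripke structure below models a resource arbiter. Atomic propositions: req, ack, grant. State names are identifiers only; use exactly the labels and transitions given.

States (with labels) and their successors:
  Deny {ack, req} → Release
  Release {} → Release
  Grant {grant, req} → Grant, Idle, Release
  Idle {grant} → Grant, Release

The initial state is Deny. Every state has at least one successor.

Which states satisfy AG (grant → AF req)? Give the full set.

States satisfying grant → AF req: {Deny, Release, Grant}.
States satisfying AG (grant → AF req): {Deny, Release}.

{Deny, Release}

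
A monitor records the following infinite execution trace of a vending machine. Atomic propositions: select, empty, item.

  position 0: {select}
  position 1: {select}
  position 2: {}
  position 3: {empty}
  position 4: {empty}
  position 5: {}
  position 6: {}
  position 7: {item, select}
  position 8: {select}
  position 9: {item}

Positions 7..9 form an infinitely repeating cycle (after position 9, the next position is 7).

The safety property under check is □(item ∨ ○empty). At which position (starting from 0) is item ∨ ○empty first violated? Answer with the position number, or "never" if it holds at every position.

0

At position 0 the labels are {select} and the next position 1 has {select}, so item ∨ ○empty is false there. This is the first violation.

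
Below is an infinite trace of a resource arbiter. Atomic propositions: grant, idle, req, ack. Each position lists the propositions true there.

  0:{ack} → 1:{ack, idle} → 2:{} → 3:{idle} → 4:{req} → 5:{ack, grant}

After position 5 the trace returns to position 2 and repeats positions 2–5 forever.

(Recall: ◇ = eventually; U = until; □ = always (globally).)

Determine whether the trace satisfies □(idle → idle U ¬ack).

idle → idle U ¬ack holds at every position 0..5, and those are all positions ever visited, so □(idle → idle U ¬ack) holds.
Positions where idle holds: 1, 3.
Check idle U ¬ack at each: 1→ok, 3→ok.

Satisfied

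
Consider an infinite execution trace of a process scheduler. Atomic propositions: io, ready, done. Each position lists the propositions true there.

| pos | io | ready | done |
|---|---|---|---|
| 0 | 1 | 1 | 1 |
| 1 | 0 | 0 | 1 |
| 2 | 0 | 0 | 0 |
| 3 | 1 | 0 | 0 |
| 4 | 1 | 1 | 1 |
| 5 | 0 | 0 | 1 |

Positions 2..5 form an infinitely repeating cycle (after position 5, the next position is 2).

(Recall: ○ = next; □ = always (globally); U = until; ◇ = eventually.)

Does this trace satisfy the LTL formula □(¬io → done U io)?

¬io → done U io must hold at every position from 0 onward. It fails at position 1, so □(¬io → done U io) is false.
Positions where ¬io holds: 1, 2, 5.
Check done U io at each: 1→fails, 2→fails, 5→fails.

Violated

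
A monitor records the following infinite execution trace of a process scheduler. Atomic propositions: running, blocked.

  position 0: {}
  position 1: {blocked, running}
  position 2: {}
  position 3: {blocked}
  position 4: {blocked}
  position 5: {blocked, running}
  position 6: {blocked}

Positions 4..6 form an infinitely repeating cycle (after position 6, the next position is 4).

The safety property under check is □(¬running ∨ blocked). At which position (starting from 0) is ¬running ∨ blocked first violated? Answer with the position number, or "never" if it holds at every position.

never

¬running ∨ blocked holds at every position 0..6, and those are all the positions the trace ever visits, so the invariant □(¬running ∨ blocked) is never violated.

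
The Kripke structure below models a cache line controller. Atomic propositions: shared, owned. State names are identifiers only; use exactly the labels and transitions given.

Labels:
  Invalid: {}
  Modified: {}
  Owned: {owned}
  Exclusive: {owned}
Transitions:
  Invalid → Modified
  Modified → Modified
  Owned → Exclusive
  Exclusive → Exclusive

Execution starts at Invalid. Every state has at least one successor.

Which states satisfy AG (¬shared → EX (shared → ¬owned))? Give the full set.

States satisfying ¬shared → EX (shared → ¬owned): {Invalid, Modified, Owned, Exclusive}.
States satisfying AG (¬shared → EX (shared → ¬owned)): {Invalid, Modified, Owned, Exclusive}.

{Invalid, Modified, Owned, Exclusive}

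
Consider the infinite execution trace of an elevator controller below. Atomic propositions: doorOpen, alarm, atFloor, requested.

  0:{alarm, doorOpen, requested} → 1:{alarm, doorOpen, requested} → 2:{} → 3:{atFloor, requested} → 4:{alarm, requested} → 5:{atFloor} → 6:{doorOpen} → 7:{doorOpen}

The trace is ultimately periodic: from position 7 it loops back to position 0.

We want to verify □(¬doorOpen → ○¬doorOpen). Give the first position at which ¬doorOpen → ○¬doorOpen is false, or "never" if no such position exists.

Check ¬doorOpen → ○¬doorOpen at each position in order: 0 ✓, 1 ✓, 2 ✓, 3 ✓, 4 ✓.
At position 5 the labels are {atFloor} and the next position 6 has {doorOpen}, so ¬doorOpen → ○¬doorOpen is false there. This is the first violation.

5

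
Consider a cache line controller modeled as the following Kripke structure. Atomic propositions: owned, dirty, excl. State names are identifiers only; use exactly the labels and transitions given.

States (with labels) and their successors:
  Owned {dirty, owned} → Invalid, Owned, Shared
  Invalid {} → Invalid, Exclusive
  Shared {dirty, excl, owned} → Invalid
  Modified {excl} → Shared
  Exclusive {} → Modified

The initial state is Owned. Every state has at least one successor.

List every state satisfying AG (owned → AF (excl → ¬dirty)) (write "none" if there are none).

States satisfying owned → AF (excl → ¬dirty): {Owned, Invalid, Shared, Modified, Exclusive}.
States satisfying AG (owned → AF (excl → ¬dirty)): {Owned, Invalid, Shared, Modified, Exclusive}.

{Owned, Invalid, Shared, Modified, Exclusive}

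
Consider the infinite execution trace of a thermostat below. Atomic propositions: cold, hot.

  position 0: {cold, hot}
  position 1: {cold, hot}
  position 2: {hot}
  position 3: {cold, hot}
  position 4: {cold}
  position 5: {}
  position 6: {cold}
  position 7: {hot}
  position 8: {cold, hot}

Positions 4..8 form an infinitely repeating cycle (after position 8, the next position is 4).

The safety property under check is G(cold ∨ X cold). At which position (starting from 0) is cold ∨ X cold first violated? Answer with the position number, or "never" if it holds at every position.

never

cold ∨ X cold holds at every position 0..8, and those are all the positions the trace ever visits, so the invariant G(cold ∨ X cold) is never violated.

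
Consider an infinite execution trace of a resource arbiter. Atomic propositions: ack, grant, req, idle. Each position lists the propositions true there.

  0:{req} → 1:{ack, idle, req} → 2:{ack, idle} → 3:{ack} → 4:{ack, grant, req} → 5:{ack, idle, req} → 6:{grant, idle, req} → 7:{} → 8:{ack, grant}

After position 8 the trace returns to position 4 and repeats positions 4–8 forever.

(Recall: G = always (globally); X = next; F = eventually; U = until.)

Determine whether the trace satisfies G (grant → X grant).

grant → X grant must hold at every position from 0 onward. It fails at position 4, so G (grant → X grant) is false.
Positions where grant holds: 4, 6, 8.
Check X grant at each: 4→fails, 6→fails, 8→ok.

Violated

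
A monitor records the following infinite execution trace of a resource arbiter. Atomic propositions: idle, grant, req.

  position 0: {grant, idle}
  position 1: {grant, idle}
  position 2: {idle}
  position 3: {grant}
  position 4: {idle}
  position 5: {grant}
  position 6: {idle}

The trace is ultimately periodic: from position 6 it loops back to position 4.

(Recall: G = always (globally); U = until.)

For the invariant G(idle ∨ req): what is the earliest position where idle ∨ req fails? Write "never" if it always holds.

3

Check idle ∨ req at each position in order: 0 ✓, 1 ✓, 2 ✓.
At position 3 the labels are {grant}, so idle ∨ req is false there. This is the first violation.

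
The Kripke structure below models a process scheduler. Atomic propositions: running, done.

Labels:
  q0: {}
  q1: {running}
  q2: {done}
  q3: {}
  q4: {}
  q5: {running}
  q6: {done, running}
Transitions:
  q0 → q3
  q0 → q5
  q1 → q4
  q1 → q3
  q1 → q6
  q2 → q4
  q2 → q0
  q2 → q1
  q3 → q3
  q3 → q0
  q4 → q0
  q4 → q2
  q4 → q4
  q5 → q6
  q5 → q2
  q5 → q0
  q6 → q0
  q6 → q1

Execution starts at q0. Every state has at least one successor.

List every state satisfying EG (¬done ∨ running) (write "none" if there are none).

{q0, q1, q3, q4, q5, q6}

States satisfying ¬done ∨ running: {q0, q1, q3, q4, q5, q6}.
States satisfying EG (¬done ∨ running): {q0, q1, q3, q4, q5, q6}.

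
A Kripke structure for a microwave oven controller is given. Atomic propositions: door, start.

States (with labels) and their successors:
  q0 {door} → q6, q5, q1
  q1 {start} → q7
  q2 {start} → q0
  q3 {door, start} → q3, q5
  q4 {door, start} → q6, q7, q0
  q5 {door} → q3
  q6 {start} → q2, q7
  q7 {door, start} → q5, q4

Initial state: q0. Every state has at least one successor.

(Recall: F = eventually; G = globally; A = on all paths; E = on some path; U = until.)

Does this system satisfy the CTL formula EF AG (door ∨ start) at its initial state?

Yes

States satisfying AG (door ∨ start): {q0, q1, q2, q3, q4, q5, q6, q7}.
States satisfying EF AG (door ∨ start): {q0, q1, q2, q3, q4, q5, q6, q7}.
Some path from q0 reaches a state where AG (door ∨ start) holds.
q0 ∈ Sat(EF AG (door ∨ start)).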